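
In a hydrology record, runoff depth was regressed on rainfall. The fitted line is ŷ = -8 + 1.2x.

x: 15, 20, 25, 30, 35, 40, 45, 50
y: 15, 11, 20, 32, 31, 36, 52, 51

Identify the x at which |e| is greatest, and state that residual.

x=15: ŷ = -8 + 1.2·15 = 10; e = 15 − 10 = 5
x=20: ŷ = -8 + 1.2·20 = 16; e = 11 − 16 = -5
x=25: ŷ = -8 + 1.2·25 = 22; e = 20 − 22 = -2
x=30: ŷ = -8 + 1.2·30 = 28; e = 32 − 28 = 4
x=35: ŷ = -8 + 1.2·35 = 34; e = 31 − 34 = -3
x=40: ŷ = -8 + 1.2·40 = 40; e = 36 − 40 = -4
x=45: ŷ = -8 + 1.2·45 = 46; e = 52 − 46 = 6
x=50: ŷ = -8 + 1.2·50 = 52; e = 51 − 52 = -1
Largest |e| is 6 at x = 45, residual 6.

x = 45, e = 6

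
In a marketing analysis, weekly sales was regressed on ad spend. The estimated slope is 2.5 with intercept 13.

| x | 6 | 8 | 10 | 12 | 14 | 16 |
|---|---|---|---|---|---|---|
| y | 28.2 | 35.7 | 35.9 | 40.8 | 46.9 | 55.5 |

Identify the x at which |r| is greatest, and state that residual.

x = 8, r = 2.7

x=6: ŷ = 13 + 2.5·6 = 28; r = 28.2 − 28 = 0.2
x=8: ŷ = 13 + 2.5·8 = 33; r = 35.7 − 33 = 2.7
x=10: ŷ = 13 + 2.5·10 = 38; r = 35.9 − 38 = -2.1
x=12: ŷ = 13 + 2.5·12 = 43; r = 40.8 − 43 = -2.2
x=14: ŷ = 13 + 2.5·14 = 48; r = 46.9 − 48 = -1.1
x=16: ŷ = 13 + 2.5·16 = 53; r = 55.5 − 53 = 2.5
Largest |r| is 2.7 at x = 8, residual 2.7.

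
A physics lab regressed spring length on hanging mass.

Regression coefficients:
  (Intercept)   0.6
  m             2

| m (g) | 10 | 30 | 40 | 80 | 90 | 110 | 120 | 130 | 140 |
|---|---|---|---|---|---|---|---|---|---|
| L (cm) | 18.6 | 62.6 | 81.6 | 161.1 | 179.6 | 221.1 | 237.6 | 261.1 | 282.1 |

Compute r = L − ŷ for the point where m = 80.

ŷ = 0.6 + 2·80 = 160.6
r = 161.1 − 160.6 = 0.5

r = 0.5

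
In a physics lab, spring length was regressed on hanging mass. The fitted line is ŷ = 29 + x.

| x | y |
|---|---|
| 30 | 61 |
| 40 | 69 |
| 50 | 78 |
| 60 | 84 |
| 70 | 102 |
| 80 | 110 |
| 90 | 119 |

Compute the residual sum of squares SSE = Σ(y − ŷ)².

SSE = 40

x=30: ŷ = 29 + 30 = 59; e = 61 − 59 = 2
x=40: ŷ = 29 + 40 = 69; e = 69 − 69 = 0
x=50: ŷ = 29 + 50 = 79; e = 78 − 79 = -1
x=60: ŷ = 29 + 60 = 89; e = 84 − 89 = -5
x=70: ŷ = 29 + 70 = 99; e = 102 − 99 = 3
x=80: ŷ = 29 + 80 = 109; e = 110 − 109 = 1
x=90: ŷ = 29 + 90 = 119; e = 119 − 119 = 0
SSE = 4 + 0 + 1 + 25 + 9 + 1 + 0 = 40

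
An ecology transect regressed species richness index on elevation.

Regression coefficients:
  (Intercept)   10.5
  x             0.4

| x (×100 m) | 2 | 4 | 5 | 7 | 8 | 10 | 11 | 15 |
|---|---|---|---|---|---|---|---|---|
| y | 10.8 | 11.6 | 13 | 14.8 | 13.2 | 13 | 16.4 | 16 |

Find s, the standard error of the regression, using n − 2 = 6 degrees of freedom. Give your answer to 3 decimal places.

x=2: ŷ = 10.5 + 0.4·2 = 11.3; r = 10.8 − 11.3 = -0.5
x=4: ŷ = 10.5 + 0.4·4 = 12.1; r = 11.6 − 12.1 = -0.5
x=5: ŷ = 10.5 + 0.4·5 = 12.5; r = 13 − 12.5 = 0.5
x=7: ŷ = 10.5 + 0.4·7 = 13.3; r = 14.8 − 13.3 = 1.5
x=8: ŷ = 10.5 + 0.4·8 = 13.7; r = 13.2 − 13.7 = -0.5
x=10: ŷ = 10.5 + 0.4·10 = 14.5; r = 13 − 14.5 = -1.5
x=11: ŷ = 10.5 + 0.4·11 = 14.9; r = 16.4 − 14.9 = 1.5
x=15: ŷ = 10.5 + 0.4·15 = 16.5; r = 16 − 16.5 = -0.5
SSE = 0.25 + 0.25 + 0.25 + 2.25 + 0.25 + 2.25 + 2.25 + 0.25 = 8
s = √(8/6) = √1.33333 ≈ 1.155

s = 1.155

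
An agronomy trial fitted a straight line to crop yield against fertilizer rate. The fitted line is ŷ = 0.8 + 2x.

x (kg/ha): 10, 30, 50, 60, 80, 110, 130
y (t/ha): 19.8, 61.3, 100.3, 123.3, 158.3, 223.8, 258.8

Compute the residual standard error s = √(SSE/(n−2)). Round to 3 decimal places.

x=10: ŷ = 0.8 + 2·10 = 20.8; e = 19.8 − 20.8 = -1
x=30: ŷ = 0.8 + 2·30 = 60.8; e = 61.3 − 60.8 = 0.5
x=50: ŷ = 0.8 + 2·50 = 100.8; e = 100.3 − 100.8 = -0.5
x=60: ŷ = 0.8 + 2·60 = 120.8; e = 123.3 − 120.8 = 2.5
x=80: ŷ = 0.8 + 2·80 = 160.8; e = 158.3 − 160.8 = -2.5
x=110: ŷ = 0.8 + 2·110 = 220.8; e = 223.8 − 220.8 = 3
x=130: ŷ = 0.8 + 2·130 = 260.8; e = 258.8 − 260.8 = -2
SSE = 1 + 0.25 + 0.25 + 6.25 + 6.25 + 9 + 4 = 27
s = √(27/5) = √5.4 ≈ 2.324

s = 2.324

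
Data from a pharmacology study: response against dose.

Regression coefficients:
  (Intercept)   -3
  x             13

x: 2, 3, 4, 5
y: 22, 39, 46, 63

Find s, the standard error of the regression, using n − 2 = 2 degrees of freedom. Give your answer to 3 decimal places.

s = 3.162

x=2: ŷ = -3 + 13·2 = 23; r = 22 − 23 = -1
x=3: ŷ = -3 + 13·3 = 36; r = 39 − 36 = 3
x=4: ŷ = -3 + 13·4 = 49; r = 46 − 49 = -3
x=5: ŷ = -3 + 13·5 = 62; r = 63 − 62 = 1
SSE = 1 + 9 + 9 + 1 = 20
s = √(20/2) = √10 ≈ 3.162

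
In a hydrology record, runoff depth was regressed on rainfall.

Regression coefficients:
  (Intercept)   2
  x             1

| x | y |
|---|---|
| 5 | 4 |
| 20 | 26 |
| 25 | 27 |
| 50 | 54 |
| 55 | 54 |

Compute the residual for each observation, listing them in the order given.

x=5: ŷ = 2 + 5 = 7; e = 4 − 7 = -3
x=20: ŷ = 2 + 20 = 22; e = 26 − 22 = 4
x=25: ŷ = 2 + 25 = 27; e = 27 − 27 = 0
x=50: ŷ = 2 + 50 = 52; e = 54 − 52 = 2
x=55: ŷ = 2 + 55 = 57; e = 54 − 57 = -3

-3, 4, 0, 2, -3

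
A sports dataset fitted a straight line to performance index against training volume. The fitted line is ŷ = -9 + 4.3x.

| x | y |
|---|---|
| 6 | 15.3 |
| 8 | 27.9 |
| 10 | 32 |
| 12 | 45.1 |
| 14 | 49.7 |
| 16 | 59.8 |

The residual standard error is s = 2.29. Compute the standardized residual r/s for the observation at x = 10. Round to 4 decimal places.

ŷ = -9 + 4.3·10 = 34
r = 32 − 34 = -2
r/s = -2 / 2.29 = -0.8734

-0.8734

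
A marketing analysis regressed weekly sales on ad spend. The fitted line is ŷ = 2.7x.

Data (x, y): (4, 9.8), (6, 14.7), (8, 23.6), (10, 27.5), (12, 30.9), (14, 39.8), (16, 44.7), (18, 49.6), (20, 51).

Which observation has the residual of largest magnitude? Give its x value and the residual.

x = 20, e = -3

x=4: ŷ = 2.7·4 = 10.8; e = 9.8 − 10.8 = -1
x=6: ŷ = 2.7·6 = 16.2; e = 14.7 − 16.2 = -1.5
x=8: ŷ = 2.7·8 = 21.6; e = 23.6 − 21.6 = 2
x=10: ŷ = 2.7·10 = 27; e = 27.5 − 27 = 0.5
x=12: ŷ = 2.7·12 = 32.4; e = 30.9 − 32.4 = -1.5
x=14: ŷ = 2.7·14 = 37.8; e = 39.8 − 37.8 = 2
x=16: ŷ = 2.7·16 = 43.2; e = 44.7 − 43.2 = 1.5
x=18: ŷ = 2.7·18 = 48.6; e = 49.6 − 48.6 = 1
x=20: ŷ = 2.7·20 = 54; e = 51 − 54 = -3
Largest |e| is 3 at x = 20, residual -3.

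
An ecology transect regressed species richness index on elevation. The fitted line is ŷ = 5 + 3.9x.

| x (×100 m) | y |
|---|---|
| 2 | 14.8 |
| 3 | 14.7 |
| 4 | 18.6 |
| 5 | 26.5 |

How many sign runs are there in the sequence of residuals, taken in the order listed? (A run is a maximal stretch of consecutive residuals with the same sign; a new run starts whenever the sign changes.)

x=2: ŷ = 5 + 3.9·2 = 12.8; r = 14.8 − 12.8 = 2
x=3: ŷ = 5 + 3.9·3 = 16.7; r = 14.7 − 16.7 = -2
x=4: ŷ = 5 + 3.9·4 = 20.6; r = 18.6 − 20.6 = -2
x=5: ŷ = 5 + 3.9·5 = 24.5; r = 26.5 − 24.5 = 2
Signs: + − − +
Runs: +×1, −×2, +×1 → 3

3 runs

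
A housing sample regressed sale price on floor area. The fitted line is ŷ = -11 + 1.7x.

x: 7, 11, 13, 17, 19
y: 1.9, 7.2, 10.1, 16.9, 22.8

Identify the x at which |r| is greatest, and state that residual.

x = 19, r = 1.5

x=7: ŷ = -11 + 1.7·7 = 0.9; r = 1.9 − 0.9 = 1
x=11: ŷ = -11 + 1.7·11 = 7.7; r = 7.2 − 7.7 = -0.5
x=13: ŷ = -11 + 1.7·13 = 11.1; r = 10.1 − 11.1 = -1
x=17: ŷ = -11 + 1.7·17 = 17.9; r = 16.9 − 17.9 = -1
x=19: ŷ = -11 + 1.7·19 = 21.3; r = 22.8 − 21.3 = 1.5
Largest |r| is 1.5 at x = 19, residual 1.5.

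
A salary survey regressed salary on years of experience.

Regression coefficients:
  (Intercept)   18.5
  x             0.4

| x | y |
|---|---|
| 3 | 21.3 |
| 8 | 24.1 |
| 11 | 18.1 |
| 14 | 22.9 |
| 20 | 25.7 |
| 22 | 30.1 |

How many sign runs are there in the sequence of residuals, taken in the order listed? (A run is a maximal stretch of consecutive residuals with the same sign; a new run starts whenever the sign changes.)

x=3: ŷ = 18.5 + 0.4·3 = 19.7; e = 21.3 − 19.7 = 1.6
x=8: ŷ = 18.5 + 0.4·8 = 21.7; e = 24.1 − 21.7 = 2.4
x=11: ŷ = 18.5 + 0.4·11 = 22.9; e = 18.1 − 22.9 = -4.8
x=14: ŷ = 18.5 + 0.4·14 = 24.1; e = 22.9 − 24.1 = -1.2
x=20: ŷ = 18.5 + 0.4·20 = 26.5; e = 25.7 − 26.5 = -0.8
x=22: ŷ = 18.5 + 0.4·22 = 27.3; e = 30.1 − 27.3 = 2.8
Signs: + + − − − +
Runs: +×2, −×3, +×1 → 3

3 runs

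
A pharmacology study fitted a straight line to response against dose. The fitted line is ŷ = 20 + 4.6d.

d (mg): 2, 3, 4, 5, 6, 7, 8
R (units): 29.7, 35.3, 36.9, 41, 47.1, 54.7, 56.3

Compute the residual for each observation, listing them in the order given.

d=2: ŷ = 20 + 4.6·2 = 29.2; e = 29.7 − 29.2 = 0.5
d=3: ŷ = 20 + 4.6·3 = 33.8; e = 35.3 − 33.8 = 1.5
d=4: ŷ = 20 + 4.6·4 = 38.4; e = 36.9 − 38.4 = -1.5
d=5: ŷ = 20 + 4.6·5 = 43; e = 41 − 43 = -2
d=6: ŷ = 20 + 4.6·6 = 47.6; e = 47.1 − 47.6 = -0.5
d=7: ŷ = 20 + 4.6·7 = 52.2; e = 54.7 − 52.2 = 2.5
d=8: ŷ = 20 + 4.6·8 = 56.8; e = 56.3 − 56.8 = -0.5

0.5, 1.5, -1.5, -2, -0.5, 2.5, -0.5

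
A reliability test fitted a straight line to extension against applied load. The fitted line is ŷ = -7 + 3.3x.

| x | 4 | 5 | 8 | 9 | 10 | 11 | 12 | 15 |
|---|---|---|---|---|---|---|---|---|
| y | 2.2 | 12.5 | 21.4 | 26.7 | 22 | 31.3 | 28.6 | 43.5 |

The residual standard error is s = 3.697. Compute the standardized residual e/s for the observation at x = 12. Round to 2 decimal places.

ŷ = -7 + 3.3·12 = 32.6
e = 28.6 − 32.6 = -4
e/s = -4 / 3.697 = -1.08

-1.08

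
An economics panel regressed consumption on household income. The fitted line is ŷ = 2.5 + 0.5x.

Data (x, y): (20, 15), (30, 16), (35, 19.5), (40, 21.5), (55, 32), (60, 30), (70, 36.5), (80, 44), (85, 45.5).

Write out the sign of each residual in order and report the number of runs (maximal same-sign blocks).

x=20: ŷ = 2.5 + 0.5·20 = 12.5; e = 15 − 12.5 = 2.5
x=30: ŷ = 2.5 + 0.5·30 = 17.5; e = 16 − 17.5 = -1.5
x=35: ŷ = 2.5 + 0.5·35 = 20; e = 19.5 − 20 = -0.5
x=40: ŷ = 2.5 + 0.5·40 = 22.5; e = 21.5 − 22.5 = -1
x=55: ŷ = 2.5 + 0.5·55 = 30; e = 32 − 30 = 2
x=60: ŷ = 2.5 + 0.5·60 = 32.5; e = 30 − 32.5 = -2.5
x=70: ŷ = 2.5 + 0.5·70 = 37.5; e = 36.5 − 37.5 = -1
x=80: ŷ = 2.5 + 0.5·80 = 42.5; e = 44 − 42.5 = 1.5
x=85: ŷ = 2.5 + 0.5·85 = 45; e = 45.5 − 45 = 0.5
Signs: + − − − + − − + +
Runs: +×1, −×3, +×1, −×2, +×2 → 5

5 runs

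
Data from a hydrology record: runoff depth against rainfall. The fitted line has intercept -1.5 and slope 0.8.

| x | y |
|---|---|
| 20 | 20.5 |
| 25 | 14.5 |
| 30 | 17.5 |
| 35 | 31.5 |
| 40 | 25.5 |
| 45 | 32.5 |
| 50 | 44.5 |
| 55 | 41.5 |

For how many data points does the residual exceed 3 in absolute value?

6

x=20: ŷ = -1.5 + 0.8·20 = 14.5; r = 20.5 − 14.5 = 6
x=25: ŷ = -1.5 + 0.8·25 = 18.5; r = 14.5 − 18.5 = -4
x=30: ŷ = -1.5 + 0.8·30 = 22.5; r = 17.5 − 22.5 = -5
x=35: ŷ = -1.5 + 0.8·35 = 26.5; r = 31.5 − 26.5 = 5
x=40: ŷ = -1.5 + 0.8·40 = 30.5; r = 25.5 − 30.5 = -5
x=45: ŷ = -1.5 + 0.8·45 = 34.5; r = 32.5 − 34.5 = -2
x=50: ŷ = -1.5 + 0.8·50 = 38.5; r = 44.5 − 38.5 = 6
x=55: ŷ = -1.5 + 0.8·55 = 42.5; r = 41.5 − 42.5 = -1
|r| > 3: x=20 (|r|=6), x=25 (|r|=4), x=30 (|r|=5), x=35 (|r|=5), x=40 (|r|=5), x=50 (|r|=6) → 6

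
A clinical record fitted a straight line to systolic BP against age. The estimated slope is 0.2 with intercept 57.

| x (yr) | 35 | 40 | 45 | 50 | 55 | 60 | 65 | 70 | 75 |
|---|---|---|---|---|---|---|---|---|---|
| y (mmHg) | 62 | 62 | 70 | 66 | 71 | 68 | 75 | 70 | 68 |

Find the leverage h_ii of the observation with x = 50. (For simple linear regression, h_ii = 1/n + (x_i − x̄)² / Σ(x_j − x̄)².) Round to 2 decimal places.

x̄ = (35 + 40 + 45 + 50 + 55 + 60 + 65 + 70 + 75)/9 = 55
Σ(x − x̄)² = 400 + 225 + 100 + 25 + 0 + 25 + 100 + 225 + 400 = 1500
h = 1/9 + (-5)²/1500 = 0.111111 + 0.0166667 = 0.13

h = 0.13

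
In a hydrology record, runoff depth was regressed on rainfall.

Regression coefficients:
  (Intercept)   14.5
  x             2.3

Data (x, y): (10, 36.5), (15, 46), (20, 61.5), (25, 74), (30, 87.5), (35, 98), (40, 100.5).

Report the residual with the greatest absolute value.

e = -6

x=10: ŷ = 14.5 + 2.3·10 = 37.5; e = 36.5 − 37.5 = -1
x=15: ŷ = 14.5 + 2.3·15 = 49; e = 46 − 49 = -3
x=20: ŷ = 14.5 + 2.3·20 = 60.5; e = 61.5 − 60.5 = 1
x=25: ŷ = 14.5 + 2.3·25 = 72; e = 74 − 72 = 2
x=30: ŷ = 14.5 + 2.3·30 = 83.5; e = 87.5 − 83.5 = 4
x=35: ŷ = 14.5 + 2.3·35 = 95; e = 98 − 95 = 3
x=40: ŷ = 14.5 + 2.3·40 = 106.5; e = 100.5 − 106.5 = -6
Largest |e| is 6 at x = 40, residual -6.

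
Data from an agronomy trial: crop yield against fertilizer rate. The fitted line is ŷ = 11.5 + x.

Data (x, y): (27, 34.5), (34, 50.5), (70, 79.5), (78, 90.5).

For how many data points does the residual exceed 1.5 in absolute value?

3

x=27: ŷ = 11.5 + 27 = 38.5; r = 34.5 − 38.5 = -4
x=34: ŷ = 11.5 + 34 = 45.5; r = 50.5 − 45.5 = 5
x=70: ŷ = 11.5 + 70 = 81.5; r = 79.5 − 81.5 = -2
x=78: ŷ = 11.5 + 78 = 89.5; r = 90.5 − 89.5 = 1
|r| > 1.5: x=27 (|r|=4), x=34 (|r|=5), x=70 (|r|=2) → 3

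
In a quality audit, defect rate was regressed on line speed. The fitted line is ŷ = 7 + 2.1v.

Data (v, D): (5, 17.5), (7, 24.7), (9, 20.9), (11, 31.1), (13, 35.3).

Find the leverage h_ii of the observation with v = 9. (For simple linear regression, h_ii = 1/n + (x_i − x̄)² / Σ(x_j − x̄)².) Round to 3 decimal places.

v̄ = (5 + 7 + 9 + 11 + 13)/5 = 9
Σ(v − v̄)² = 16 + 4 + 0 + 4 + 16 = 40
h = 1/5 + (0)²/40 = 0.2 + 0 = 0.200

h = 0.200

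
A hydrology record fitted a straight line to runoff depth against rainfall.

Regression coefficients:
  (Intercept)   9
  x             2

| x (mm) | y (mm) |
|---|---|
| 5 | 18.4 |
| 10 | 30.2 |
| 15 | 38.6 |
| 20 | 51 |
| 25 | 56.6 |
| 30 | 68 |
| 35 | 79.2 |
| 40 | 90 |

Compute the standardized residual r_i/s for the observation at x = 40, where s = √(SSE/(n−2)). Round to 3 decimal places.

x=5: ŷ = 9 + 2·5 = 19; r = 18.4 − 19 = -0.6
x=10: ŷ = 9 + 2·10 = 29; r = 30.2 − 29 = 1.2
x=15: ŷ = 9 + 2·15 = 39; r = 38.6 − 39 = -0.4
x=20: ŷ = 9 + 2·20 = 49; r = 51 − 49 = 2
x=25: ŷ = 9 + 2·25 = 59; r = 56.6 − 59 = -2.4
x=30: ŷ = 9 + 2·30 = 69; r = 68 − 69 = -1
x=35: ŷ = 9 + 2·35 = 79; r = 79.2 − 79 = 0.2
x=40: ŷ = 9 + 2·40 = 89; r = 90 − 89 = 1
SSE = 0.36 + 1.44 + 0.16 + 4 + 5.76 + 1 + 0.04 + 1 = 13.76
s = √(13.76/6) = 1.51438
r/s = 1 / 1.51438 = 0.660

0.660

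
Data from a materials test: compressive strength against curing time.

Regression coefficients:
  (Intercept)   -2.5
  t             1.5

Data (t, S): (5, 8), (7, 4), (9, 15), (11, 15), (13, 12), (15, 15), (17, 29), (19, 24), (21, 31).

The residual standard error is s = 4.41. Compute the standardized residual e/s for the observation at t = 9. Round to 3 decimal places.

0.907

ŷ = -2.5 + 1.5·9 = 11
e = 15 − 11 = 4
e/s = 4 / 4.41 = 0.907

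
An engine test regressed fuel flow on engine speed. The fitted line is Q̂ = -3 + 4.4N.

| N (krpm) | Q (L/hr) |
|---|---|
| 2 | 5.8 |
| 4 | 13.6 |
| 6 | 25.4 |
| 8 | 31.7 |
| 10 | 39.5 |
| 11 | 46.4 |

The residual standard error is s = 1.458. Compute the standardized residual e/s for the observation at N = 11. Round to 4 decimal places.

Q̂ = -3 + 4.4·11 = 45.4
e = 46.4 − 45.4 = 1
e/s = 1 / 1.458 = 0.6859

0.6859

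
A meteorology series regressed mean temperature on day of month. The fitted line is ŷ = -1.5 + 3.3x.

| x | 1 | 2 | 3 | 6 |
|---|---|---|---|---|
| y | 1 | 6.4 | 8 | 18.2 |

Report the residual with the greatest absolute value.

e = 1.3

x=1: ŷ = -1.5 + 3.3·1 = 1.8; e = 1 − 1.8 = -0.8
x=2: ŷ = -1.5 + 3.3·2 = 5.1; e = 6.4 − 5.1 = 1.3
x=3: ŷ = -1.5 + 3.3·3 = 8.4; e = 8 − 8.4 = -0.4
x=6: ŷ = -1.5 + 3.3·6 = 18.3; e = 18.2 − 18.3 = -0.1
Largest |e| is 1.3 at x = 2, residual 1.3.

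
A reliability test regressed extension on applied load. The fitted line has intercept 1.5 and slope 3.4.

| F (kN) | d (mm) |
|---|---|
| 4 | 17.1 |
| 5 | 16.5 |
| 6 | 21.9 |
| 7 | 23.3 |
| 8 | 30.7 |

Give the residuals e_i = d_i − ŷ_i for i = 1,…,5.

F=4: ŷ = 1.5 + 3.4·4 = 15.1; e = 17.1 − 15.1 = 2
F=5: ŷ = 1.5 + 3.4·5 = 18.5; e = 16.5 − 18.5 = -2
F=6: ŷ = 1.5 + 3.4·6 = 21.9; e = 21.9 − 21.9 = 0
F=7: ŷ = 1.5 + 3.4·7 = 25.3; e = 23.3 − 25.3 = -2
F=8: ŷ = 1.5 + 3.4·8 = 28.7; e = 30.7 − 28.7 = 2

2, -2, 0, -2, 2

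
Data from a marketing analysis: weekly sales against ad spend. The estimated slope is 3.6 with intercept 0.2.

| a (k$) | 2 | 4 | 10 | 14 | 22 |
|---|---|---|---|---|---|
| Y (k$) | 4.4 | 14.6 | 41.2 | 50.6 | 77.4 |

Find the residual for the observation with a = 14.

ŷ = 0.2 + 3.6·14 = 50.6
e = 50.6 − 50.6 = 0

e = 0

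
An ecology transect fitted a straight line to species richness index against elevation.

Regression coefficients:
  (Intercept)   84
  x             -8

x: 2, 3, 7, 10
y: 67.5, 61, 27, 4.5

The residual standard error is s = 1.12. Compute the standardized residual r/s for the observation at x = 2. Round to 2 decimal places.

ŷ = 84 − 8·2 = 68
r = 67.5 − 68 = -0.5
r/s = -0.5 / 1.12 = -0.45

-0.45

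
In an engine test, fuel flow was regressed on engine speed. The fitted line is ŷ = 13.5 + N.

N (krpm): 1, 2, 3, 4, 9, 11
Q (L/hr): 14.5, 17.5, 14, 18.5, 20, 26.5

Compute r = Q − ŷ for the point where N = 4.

r = 1

ŷ = 13.5 + 4 = 17.5
r = 18.5 − 17.5 = 1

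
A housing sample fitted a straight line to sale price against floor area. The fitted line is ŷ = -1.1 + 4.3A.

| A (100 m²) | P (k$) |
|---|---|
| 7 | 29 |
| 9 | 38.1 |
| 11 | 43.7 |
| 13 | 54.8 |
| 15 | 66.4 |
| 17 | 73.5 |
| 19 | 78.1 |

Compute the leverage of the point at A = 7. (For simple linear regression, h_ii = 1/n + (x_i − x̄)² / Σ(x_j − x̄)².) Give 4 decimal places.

h = 0.4643

Ā = (7 + 9 + 11 + 13 + 15 + 17 + 19)/7 = 13
Σ(A − Ā)² = 36 + 16 + 4 + 0 + 4 + 16 + 36 = 112
h = 1/7 + (-6)²/112 = 0.142857 + 0.321429 = 0.4643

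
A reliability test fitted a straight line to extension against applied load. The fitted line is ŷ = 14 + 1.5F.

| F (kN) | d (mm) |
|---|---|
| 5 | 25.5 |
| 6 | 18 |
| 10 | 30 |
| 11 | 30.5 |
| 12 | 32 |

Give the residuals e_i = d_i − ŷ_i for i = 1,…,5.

F=5: ŷ = 14 + 1.5·5 = 21.5; e = 25.5 − 21.5 = 4
F=6: ŷ = 14 + 1.5·6 = 23; e = 18 − 23 = -5
F=10: ŷ = 14 + 1.5·10 = 29; e = 30 − 29 = 1
F=11: ŷ = 14 + 1.5·11 = 30.5; e = 30.5 − 30.5 = 0
F=12: ŷ = 14 + 1.5·12 = 32; e = 32 − 32 = 0

4, -5, 1, 0, 0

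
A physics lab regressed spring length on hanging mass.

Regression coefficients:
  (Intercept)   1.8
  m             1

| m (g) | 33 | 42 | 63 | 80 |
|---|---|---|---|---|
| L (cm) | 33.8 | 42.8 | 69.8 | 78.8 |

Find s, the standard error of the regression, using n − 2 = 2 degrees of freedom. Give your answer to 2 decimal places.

m=33: L̂ = 1.8 + 33 = 34.8; r = 33.8 − 34.8 = -1
m=42: L̂ = 1.8 + 42 = 43.8; r = 42.8 − 43.8 = -1
m=63: L̂ = 1.8 + 63 = 64.8; r = 69.8 − 64.8 = 5
m=80: L̂ = 1.8 + 80 = 81.8; r = 78.8 − 81.8 = -3
SSE = 1 + 1 + 25 + 9 = 36
s = √(36/2) = √18 ≈ 4.24

s = 4.24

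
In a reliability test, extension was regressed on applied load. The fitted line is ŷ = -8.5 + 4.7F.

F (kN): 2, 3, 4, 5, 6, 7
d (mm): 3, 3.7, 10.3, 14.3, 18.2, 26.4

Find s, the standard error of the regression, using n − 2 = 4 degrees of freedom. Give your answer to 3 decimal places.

s = 1.921

F=2: ŷ = -8.5 + 4.7·2 = 0.9; r = 3 − 0.9 = 2.1
F=3: ŷ = -8.5 + 4.7·3 = 5.6; r = 3.7 − 5.6 = -1.9
F=4: ŷ = -8.5 + 4.7·4 = 10.3; r = 10.3 − 10.3 = 0
F=5: ŷ = -8.5 + 4.7·5 = 15; r = 14.3 − 15 = -0.7
F=6: ŷ = -8.5 + 4.7·6 = 19.7; r = 18.2 − 19.7 = -1.5
F=7: ŷ = -8.5 + 4.7·7 = 24.4; r = 26.4 − 24.4 = 2
SSE = 4.41 + 3.61 + 0 + 0.49 + 2.25 + 4 = 14.76
s = √(14.76/4) = √3.69 ≈ 1.921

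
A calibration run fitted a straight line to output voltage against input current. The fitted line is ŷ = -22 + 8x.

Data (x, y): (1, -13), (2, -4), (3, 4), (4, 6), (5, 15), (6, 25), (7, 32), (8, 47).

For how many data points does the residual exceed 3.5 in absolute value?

x=1: ŷ = -22 + 8·1 = -14; r = -13 − (-14) = 1
x=2: ŷ = -22 + 8·2 = -6; r = -4 − (-6) = 2
x=3: ŷ = -22 + 8·3 = 2; r = 4 − 2 = 2
x=4: ŷ = -22 + 8·4 = 10; r = 6 − 10 = -4
x=5: ŷ = -22 + 8·5 = 18; r = 15 − 18 = -3
x=6: ŷ = -22 + 8·6 = 26; r = 25 − 26 = -1
x=7: ŷ = -22 + 8·7 = 34; r = 32 − 34 = -2
x=8: ŷ = -22 + 8·8 = 42; r = 47 − 42 = 5
|r| > 3.5: x=4 (|r|=4), x=8 (|r|=5) → 2

2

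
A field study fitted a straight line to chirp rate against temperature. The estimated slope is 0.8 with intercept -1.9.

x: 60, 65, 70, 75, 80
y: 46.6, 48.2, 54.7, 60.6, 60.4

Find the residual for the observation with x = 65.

r = -1.9

ŷ = -1.9 + 0.8·65 = 50.1
r = 48.2 − 50.1 = -1.9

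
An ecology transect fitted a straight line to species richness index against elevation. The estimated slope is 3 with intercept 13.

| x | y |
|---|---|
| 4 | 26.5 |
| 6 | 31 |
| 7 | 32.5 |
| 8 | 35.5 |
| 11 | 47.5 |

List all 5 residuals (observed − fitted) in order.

x=4: ŷ = 13 + 3·4 = 25; e = 26.5 − 25 = 1.5
x=6: ŷ = 13 + 3·6 = 31; e = 31 − 31 = 0
x=7: ŷ = 13 + 3·7 = 34; e = 32.5 − 34 = -1.5
x=8: ŷ = 13 + 3·8 = 37; e = 35.5 − 37 = -1.5
x=11: ŷ = 13 + 3·11 = 46; e = 47.5 − 46 = 1.5

1.5, 0, -1.5, -1.5, 1.5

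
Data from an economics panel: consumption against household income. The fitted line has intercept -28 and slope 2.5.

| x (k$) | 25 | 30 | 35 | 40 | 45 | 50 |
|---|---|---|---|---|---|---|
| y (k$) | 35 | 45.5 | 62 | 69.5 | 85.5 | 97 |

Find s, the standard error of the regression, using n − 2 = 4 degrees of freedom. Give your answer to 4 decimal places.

s = 2.0000

x=25: ŷ = -28 + 2.5·25 = 34.5; e = 35 − 34.5 = 0.5
x=30: ŷ = -28 + 2.5·30 = 47; e = 45.5 − 47 = -1.5
x=35: ŷ = -28 + 2.5·35 = 59.5; e = 62 − 59.5 = 2.5
x=40: ŷ = -28 + 2.5·40 = 72; e = 69.5 − 72 = -2.5
x=45: ŷ = -28 + 2.5·45 = 84.5; e = 85.5 − 84.5 = 1
x=50: ŷ = -28 + 2.5·50 = 97; e = 97 − 97 = 0
SSE = 0.25 + 2.25 + 6.25 + 6.25 + 1 + 0 = 16
s = √(16/4) = √4 ≈ 2.0000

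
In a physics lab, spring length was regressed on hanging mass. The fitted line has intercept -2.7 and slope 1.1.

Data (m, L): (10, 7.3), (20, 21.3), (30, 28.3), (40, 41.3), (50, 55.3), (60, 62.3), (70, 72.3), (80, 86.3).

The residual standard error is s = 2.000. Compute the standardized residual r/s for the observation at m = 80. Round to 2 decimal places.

0.50

ŷ = -2.7 + 1.1·80 = 85.3
r = 86.3 − 85.3 = 1
r/s = 1 / 2.000 = 0.50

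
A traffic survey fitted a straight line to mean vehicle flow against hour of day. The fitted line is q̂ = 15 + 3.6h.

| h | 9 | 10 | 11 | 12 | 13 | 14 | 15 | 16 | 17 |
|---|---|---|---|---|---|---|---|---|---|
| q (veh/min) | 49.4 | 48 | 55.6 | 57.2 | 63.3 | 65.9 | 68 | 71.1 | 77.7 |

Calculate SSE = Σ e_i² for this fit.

h=9: q̂ = 15 + 3.6·9 = 47.4; e = 49.4 − 47.4 = 2
h=10: q̂ = 15 + 3.6·10 = 51; e = 48 − 51 = -3
h=11: q̂ = 15 + 3.6·11 = 54.6; e = 55.6 − 54.6 = 1
h=12: q̂ = 15 + 3.6·12 = 58.2; e = 57.2 − 58.2 = -1
h=13: q̂ = 15 + 3.6·13 = 61.8; e = 63.3 − 61.8 = 1.5
h=14: q̂ = 15 + 3.6·14 = 65.4; e = 65.9 − 65.4 = 0.5
h=15: q̂ = 15 + 3.6·15 = 69; e = 68 − 69 = -1
h=16: q̂ = 15 + 3.6·16 = 72.6; e = 71.1 − 72.6 = -1.5
h=17: q̂ = 15 + 3.6·17 = 76.2; e = 77.7 − 76.2 = 1.5
SSE = 4 + 9 + 1 + 1 + 2.25 + 0.25 + 1 + 2.25 + 2.25 = 23

SSE = 23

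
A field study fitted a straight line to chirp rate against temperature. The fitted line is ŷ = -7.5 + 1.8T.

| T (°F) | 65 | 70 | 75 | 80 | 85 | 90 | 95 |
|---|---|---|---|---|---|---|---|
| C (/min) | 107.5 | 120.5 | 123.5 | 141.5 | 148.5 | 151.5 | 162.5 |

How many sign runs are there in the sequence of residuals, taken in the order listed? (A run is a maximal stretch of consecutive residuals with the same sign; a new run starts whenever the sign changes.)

T=65: ŷ = -7.5 + 1.8·65 = 109.5; r = 107.5 − 109.5 = -2
T=70: ŷ = -7.5 + 1.8·70 = 118.5; r = 120.5 − 118.5 = 2
T=75: ŷ = -7.5 + 1.8·75 = 127.5; r = 123.5 − 127.5 = -4
T=80: ŷ = -7.5 + 1.8·80 = 136.5; r = 141.5 − 136.5 = 5
T=85: ŷ = -7.5 + 1.8·85 = 145.5; r = 148.5 − 145.5 = 3
T=90: ŷ = -7.5 + 1.8·90 = 154.5; r = 151.5 − 154.5 = -3
T=95: ŷ = -7.5 + 1.8·95 = 163.5; r = 162.5 − 163.5 = -1
Signs: − + − + + − −
Runs: −×1, +×1, −×1, +×2, −×2 → 5

5 runs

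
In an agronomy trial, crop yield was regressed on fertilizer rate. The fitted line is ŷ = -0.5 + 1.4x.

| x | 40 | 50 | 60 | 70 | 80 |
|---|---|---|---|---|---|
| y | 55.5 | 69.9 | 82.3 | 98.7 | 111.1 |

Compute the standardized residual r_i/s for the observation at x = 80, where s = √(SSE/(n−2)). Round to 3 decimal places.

x=40: ŷ = -0.5 + 1.4·40 = 55.5; r = 55.5 − 55.5 = 0
x=50: ŷ = -0.5 + 1.4·50 = 69.5; r = 69.9 − 69.5 = 0.4
x=60: ŷ = -0.5 + 1.4·60 = 83.5; r = 82.3 − 83.5 = -1.2
x=70: ŷ = -0.5 + 1.4·70 = 97.5; r = 98.7 − 97.5 = 1.2
x=80: ŷ = -0.5 + 1.4·80 = 111.5; r = 111.1 − 111.5 = -0.4
SSE = 0 + 0.16 + 1.44 + 1.44 + 0.16 = 3.2
s = √(3.2/3) = 1.0328
r/s = -0.4 / 1.0328 = -0.387

-0.387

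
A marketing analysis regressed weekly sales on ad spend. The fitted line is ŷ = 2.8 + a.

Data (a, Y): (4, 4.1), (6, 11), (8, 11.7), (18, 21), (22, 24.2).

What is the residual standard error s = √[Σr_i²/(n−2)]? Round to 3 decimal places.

s = 2.109

a=4: ŷ = 2.8 + 4 = 6.8; r = 4.1 − 6.8 = -2.7
a=6: ŷ = 2.8 + 6 = 8.8; r = 11 − 8.8 = 2.2
a=8: ŷ = 2.8 + 8 = 10.8; r = 11.7 − 10.8 = 0.9
a=18: ŷ = 2.8 + 18 = 20.8; r = 21 − 20.8 = 0.2
a=22: ŷ = 2.8 + 22 = 24.8; r = 24.2 − 24.8 = -0.6
SSE = 7.29 + 4.84 + 0.81 + 0.04 + 0.36 = 13.34
s = √(13.34/3) = √4.44667 ≈ 2.109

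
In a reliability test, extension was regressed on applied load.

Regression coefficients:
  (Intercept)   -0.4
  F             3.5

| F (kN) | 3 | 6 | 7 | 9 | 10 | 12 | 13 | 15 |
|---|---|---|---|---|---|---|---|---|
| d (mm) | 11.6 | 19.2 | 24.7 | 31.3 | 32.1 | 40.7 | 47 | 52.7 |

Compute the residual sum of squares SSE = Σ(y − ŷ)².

F=3: ŷ = -0.4 + 3.5·3 = 10.1; r = 11.6 − 10.1 = 1.5
F=6: ŷ = -0.4 + 3.5·6 = 20.6; r = 19.2 − 20.6 = -1.4
F=7: ŷ = -0.4 + 3.5·7 = 24.1; r = 24.7 − 24.1 = 0.6
F=9: ŷ = -0.4 + 3.5·9 = 31.1; r = 31.3 − 31.1 = 0.2
F=10: ŷ = -0.4 + 3.5·10 = 34.6; r = 32.1 − 34.6 = -2.5
F=12: ŷ = -0.4 + 3.5·12 = 41.6; r = 40.7 − 41.6 = -0.9
F=13: ŷ = -0.4 + 3.5·13 = 45.1; r = 47 − 45.1 = 1.9
F=15: ŷ = -0.4 + 3.5·15 = 52.1; r = 52.7 − 52.1 = 0.6
SSE = 2.25 + 1.96 + 0.36 + 0.04 + 6.25 + 0.81 + 3.61 + 0.36 = 15.64

SSE = 15.64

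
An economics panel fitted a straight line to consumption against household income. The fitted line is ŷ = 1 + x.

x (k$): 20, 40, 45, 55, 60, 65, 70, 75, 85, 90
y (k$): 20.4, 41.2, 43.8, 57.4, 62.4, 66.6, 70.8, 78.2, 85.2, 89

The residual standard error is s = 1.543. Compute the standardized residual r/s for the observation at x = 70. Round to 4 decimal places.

-0.1296

ŷ = 1 + 70 = 71
r = 70.8 − 71 = -0.2
r/s = -0.2 / 1.543 = -0.1296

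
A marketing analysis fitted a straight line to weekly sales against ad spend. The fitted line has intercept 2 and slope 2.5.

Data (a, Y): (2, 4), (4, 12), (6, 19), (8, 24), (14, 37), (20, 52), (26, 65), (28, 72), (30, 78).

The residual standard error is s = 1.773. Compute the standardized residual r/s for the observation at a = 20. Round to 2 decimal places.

Ŷ = 2 + 2.5·20 = 52
r = 52 − 52 = 0
r/s = 0 / 1.773 = 0.00

0.00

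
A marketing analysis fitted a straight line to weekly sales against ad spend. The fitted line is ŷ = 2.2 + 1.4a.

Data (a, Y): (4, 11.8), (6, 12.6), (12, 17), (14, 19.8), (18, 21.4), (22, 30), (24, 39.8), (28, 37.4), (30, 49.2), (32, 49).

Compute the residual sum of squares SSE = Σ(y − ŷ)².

SSE = 134

a=4: ŷ = 2.2 + 1.4·4 = 7.8; r = 11.8 − 7.8 = 4
a=6: ŷ = 2.2 + 1.4·6 = 10.6; r = 12.6 − 10.6 = 2
a=12: ŷ = 2.2 + 1.4·12 = 19; r = 17 − 19 = -2
a=14: ŷ = 2.2 + 1.4·14 = 21.8; r = 19.8 − 21.8 = -2
a=18: ŷ = 2.2 + 1.4·18 = 27.4; r = 21.4 − 27.4 = -6
a=22: ŷ = 2.2 + 1.4·22 = 33; r = 30 − 33 = -3
a=24: ŷ = 2.2 + 1.4·24 = 35.8; r = 39.8 − 35.8 = 4
a=28: ŷ = 2.2 + 1.4·28 = 41.4; r = 37.4 − 41.4 = -4
a=30: ŷ = 2.2 + 1.4·30 = 44.2; r = 49.2 − 44.2 = 5
a=32: ŷ = 2.2 + 1.4·32 = 47; r = 49 − 47 = 2
SSE = 16 + 4 + 4 + 4 + 36 + 9 + 16 + 16 + 25 + 4 = 134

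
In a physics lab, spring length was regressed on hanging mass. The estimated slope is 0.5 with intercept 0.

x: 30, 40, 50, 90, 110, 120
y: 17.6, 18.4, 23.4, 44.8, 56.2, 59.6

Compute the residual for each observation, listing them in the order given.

2.6, -1.6, -1.6, -0.2, 1.2, -0.4

x=30: ŷ = 0.5·30 = 15; e = 17.6 − 15 = 2.6
x=40: ŷ = 0.5·40 = 20; e = 18.4 − 20 = -1.6
x=50: ŷ = 0.5·50 = 25; e = 23.4 − 25 = -1.6
x=90: ŷ = 0.5·90 = 45; e = 44.8 − 45 = -0.2
x=110: ŷ = 0.5·110 = 55; e = 56.2 − 55 = 1.2
x=120: ŷ = 0.5·120 = 60; e = 59.6 − 60 = -0.4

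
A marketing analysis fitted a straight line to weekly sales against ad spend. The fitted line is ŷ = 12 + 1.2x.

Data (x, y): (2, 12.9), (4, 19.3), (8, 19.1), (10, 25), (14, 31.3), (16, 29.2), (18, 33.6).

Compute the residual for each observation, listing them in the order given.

x=2: ŷ = 12 + 1.2·2 = 14.4; e = 12.9 − 14.4 = -1.5
x=4: ŷ = 12 + 1.2·4 = 16.8; e = 19.3 − 16.8 = 2.5
x=8: ŷ = 12 + 1.2·8 = 21.6; e = 19.1 − 21.6 = -2.5
x=10: ŷ = 12 + 1.2·10 = 24; e = 25 − 24 = 1
x=14: ŷ = 12 + 1.2·14 = 28.8; e = 31.3 − 28.8 = 2.5
x=16: ŷ = 12 + 1.2·16 = 31.2; e = 29.2 − 31.2 = -2
x=18: ŷ = 12 + 1.2·18 = 33.6; e = 33.6 − 33.6 = 0

-1.5, 2.5, -2.5, 1, 2.5, -2, 0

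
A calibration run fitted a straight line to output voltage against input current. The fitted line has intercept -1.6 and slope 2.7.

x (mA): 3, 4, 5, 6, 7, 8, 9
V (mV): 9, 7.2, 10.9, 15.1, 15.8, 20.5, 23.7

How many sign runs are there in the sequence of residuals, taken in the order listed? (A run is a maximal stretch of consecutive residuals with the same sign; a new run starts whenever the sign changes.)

5 runs

x=3: ŷ = -1.6 + 2.7·3 = 6.5; r = 9 − 6.5 = 2.5
x=4: ŷ = -1.6 + 2.7·4 = 9.2; r = 7.2 − 9.2 = -2
x=5: ŷ = -1.6 + 2.7·5 = 11.9; r = 10.9 − 11.9 = -1
x=6: ŷ = -1.6 + 2.7·6 = 14.6; r = 15.1 − 14.6 = 0.5
x=7: ŷ = -1.6 + 2.7·7 = 17.3; r = 15.8 − 17.3 = -1.5
x=8: ŷ = -1.6 + 2.7·8 = 20; r = 20.5 − 20 = 0.5
x=9: ŷ = -1.6 + 2.7·9 = 22.7; r = 23.7 − 22.7 = 1
Signs: + − − + − + +
Runs: +×1, −×2, +×1, −×1, +×2 → 5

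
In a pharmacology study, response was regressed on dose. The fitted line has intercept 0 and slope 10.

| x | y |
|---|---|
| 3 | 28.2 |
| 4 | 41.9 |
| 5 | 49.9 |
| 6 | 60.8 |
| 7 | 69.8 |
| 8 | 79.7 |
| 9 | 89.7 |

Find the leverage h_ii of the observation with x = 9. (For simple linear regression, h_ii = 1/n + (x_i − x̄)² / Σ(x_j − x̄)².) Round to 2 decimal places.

h = 0.46

x̄ = (3 + 4 + 5 + 6 + 7 + 8 + 9)/7 = 6
Σ(x − x̄)² = 9 + 4 + 1 + 0 + 1 + 4 + 9 = 28
h = 1/7 + (3)²/28 = 0.142857 + 0.321429 = 0.46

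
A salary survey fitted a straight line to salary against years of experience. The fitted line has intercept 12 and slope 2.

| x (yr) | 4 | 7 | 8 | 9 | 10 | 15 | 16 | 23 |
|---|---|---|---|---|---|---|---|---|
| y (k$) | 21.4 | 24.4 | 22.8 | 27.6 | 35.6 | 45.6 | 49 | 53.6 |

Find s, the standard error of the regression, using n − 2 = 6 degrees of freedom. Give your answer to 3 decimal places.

s = 4.235

x=4: ŷ = 12 + 2·4 = 20; e = 21.4 − 20 = 1.4
x=7: ŷ = 12 + 2·7 = 26; e = 24.4 − 26 = -1.6
x=8: ŷ = 12 + 2·8 = 28; e = 22.8 − 28 = -5.2
x=9: ŷ = 12 + 2·9 = 30; e = 27.6 − 30 = -2.4
x=10: ŷ = 12 + 2·10 = 32; e = 35.6 − 32 = 3.6
x=15: ŷ = 12 + 2·15 = 42; e = 45.6 − 42 = 3.6
x=16: ŷ = 12 + 2·16 = 44; e = 49 − 44 = 5
x=23: ŷ = 12 + 2·23 = 58; e = 53.6 − 58 = -4.4
SSE = 1.96 + 2.56 + 27.04 + 5.76 + 12.96 + 12.96 + 25 + 19.36 = 107.6
s = √(107.6/6) = √17.9333 ≈ 4.235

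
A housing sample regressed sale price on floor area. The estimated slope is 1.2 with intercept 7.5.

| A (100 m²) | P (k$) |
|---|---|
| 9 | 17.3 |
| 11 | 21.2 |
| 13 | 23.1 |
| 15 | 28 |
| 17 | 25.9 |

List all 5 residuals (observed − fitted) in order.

-1, 0.5, 0, 2.5, -2

A=9: ŷ = 7.5 + 1.2·9 = 18.3; r = 17.3 − 18.3 = -1
A=11: ŷ = 7.5 + 1.2·11 = 20.7; r = 21.2 − 20.7 = 0.5
A=13: ŷ = 7.5 + 1.2·13 = 23.1; r = 23.1 − 23.1 = 0
A=15: ŷ = 7.5 + 1.2·15 = 25.5; r = 28 − 25.5 = 2.5
A=17: ŷ = 7.5 + 1.2·17 = 27.9; r = 25.9 − 27.9 = -2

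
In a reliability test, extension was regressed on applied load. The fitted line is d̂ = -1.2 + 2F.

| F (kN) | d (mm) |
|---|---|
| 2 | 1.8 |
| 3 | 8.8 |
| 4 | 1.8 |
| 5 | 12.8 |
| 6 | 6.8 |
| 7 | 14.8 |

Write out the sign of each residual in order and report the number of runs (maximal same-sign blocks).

6 runs

F=2: d̂ = -1.2 + 2·2 = 2.8; e = 1.8 − 2.8 = -1
F=3: d̂ = -1.2 + 2·3 = 4.8; e = 8.8 − 4.8 = 4
F=4: d̂ = -1.2 + 2·4 = 6.8; e = 1.8 − 6.8 = -5
F=5: d̂ = -1.2 + 2·5 = 8.8; e = 12.8 − 8.8 = 4
F=6: d̂ = -1.2 + 2·6 = 10.8; e = 6.8 − 10.8 = -4
F=7: d̂ = -1.2 + 2·7 = 12.8; e = 14.8 − 12.8 = 2
Signs: − + − + − +
Runs: −×1, +×1, −×1, +×1, −×1, +×1 → 6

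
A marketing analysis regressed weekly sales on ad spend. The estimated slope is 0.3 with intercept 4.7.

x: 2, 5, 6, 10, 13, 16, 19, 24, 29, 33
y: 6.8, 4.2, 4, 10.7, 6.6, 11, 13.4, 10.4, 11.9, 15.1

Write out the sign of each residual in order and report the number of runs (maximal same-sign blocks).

x=2: ŷ = 4.7 + 0.3·2 = 5.3; e = 6.8 − 5.3 = 1.5
x=5: ŷ = 4.7 + 0.3·5 = 6.2; e = 4.2 − 6.2 = -2
x=6: ŷ = 4.7 + 0.3·6 = 6.5; e = 4 − 6.5 = -2.5
x=10: ŷ = 4.7 + 0.3·10 = 7.7; e = 10.7 − 7.7 = 3
x=13: ŷ = 4.7 + 0.3·13 = 8.6; e = 6.6 − 8.6 = -2
x=16: ŷ = 4.7 + 0.3·16 = 9.5; e = 11 − 9.5 = 1.5
x=19: ŷ = 4.7 + 0.3·19 = 10.4; e = 13.4 − 10.4 = 3
x=24: ŷ = 4.7 + 0.3·24 = 11.9; e = 10.4 − 11.9 = -1.5
x=29: ŷ = 4.7 + 0.3·29 = 13.4; e = 11.9 − 13.4 = -1.5
x=33: ŷ = 4.7 + 0.3·33 = 14.6; e = 15.1 − 14.6 = 0.5
Signs: + − − + − + + − − +
Runs: +×1, −×2, +×1, −×1, +×2, −×2, +×1 → 7

7 runs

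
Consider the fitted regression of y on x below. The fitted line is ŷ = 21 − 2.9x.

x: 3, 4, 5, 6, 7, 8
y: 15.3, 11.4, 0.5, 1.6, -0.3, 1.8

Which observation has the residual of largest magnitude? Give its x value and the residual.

x=3: ŷ = 21 − 2.9·3 = 12.3; e = 15.3 − 12.3 = 3
x=4: ŷ = 21 − 2.9·4 = 9.4; e = 11.4 − 9.4 = 2
x=5: ŷ = 21 − 2.9·5 = 6.5; e = 0.5 − 6.5 = -6
x=6: ŷ = 21 − 2.9·6 = 3.6; e = 1.6 − 3.6 = -2
x=7: ŷ = 21 − 2.9·7 = 0.7; e = -0.3 − 0.7 = -1
x=8: ŷ = 21 − 2.9·8 = -2.2; e = 1.8 − (-2.2) = 4
Largest |e| is 6 at x = 5, residual -6.

x = 5, e = -6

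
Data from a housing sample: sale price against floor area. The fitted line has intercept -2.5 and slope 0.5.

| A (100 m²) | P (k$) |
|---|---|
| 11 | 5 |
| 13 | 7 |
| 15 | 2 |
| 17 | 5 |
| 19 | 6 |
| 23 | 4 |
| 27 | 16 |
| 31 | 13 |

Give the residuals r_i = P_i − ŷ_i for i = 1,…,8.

A=11: ŷ = -2.5 + 0.5·11 = 3; r = 5 − 3 = 2
A=13: ŷ = -2.5 + 0.5·13 = 4; r = 7 − 4 = 3
A=15: ŷ = -2.5 + 0.5·15 = 5; r = 2 − 5 = -3
A=17: ŷ = -2.5 + 0.5·17 = 6; r = 5 − 6 = -1
A=19: ŷ = -2.5 + 0.5·19 = 7; r = 6 − 7 = -1
A=23: ŷ = -2.5 + 0.5·23 = 9; r = 4 − 9 = -5
A=27: ŷ = -2.5 + 0.5·27 = 11; r = 16 − 11 = 5
A=31: ŷ = -2.5 + 0.5·31 = 13; r = 13 − 13 = 0

2, 3, -3, -1, -1, -5, 5, 0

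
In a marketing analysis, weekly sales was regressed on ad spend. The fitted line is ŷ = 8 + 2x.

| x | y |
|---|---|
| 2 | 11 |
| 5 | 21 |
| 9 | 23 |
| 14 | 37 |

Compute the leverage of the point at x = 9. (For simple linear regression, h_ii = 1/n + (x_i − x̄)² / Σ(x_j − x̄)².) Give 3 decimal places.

x̄ = (2 + 5 + 9 + 14)/4 = 7.5
Σ(x − x̄)² = 30.25 + 6.25 + 2.25 + 42.25 = 81
h = 1/4 + (1.5)²/81 = 0.25 + 0.0277778 = 0.278

h = 0.278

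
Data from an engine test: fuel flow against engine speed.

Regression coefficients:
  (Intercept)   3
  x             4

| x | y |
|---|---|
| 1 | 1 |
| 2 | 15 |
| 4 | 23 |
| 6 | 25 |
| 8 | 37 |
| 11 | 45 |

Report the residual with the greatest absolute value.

e = -6

x=1: ŷ = 3 + 4·1 = 7; e = 1 − 7 = -6
x=2: ŷ = 3 + 4·2 = 11; e = 15 − 11 = 4
x=4: ŷ = 3 + 4·4 = 19; e = 23 − 19 = 4
x=6: ŷ = 3 + 4·6 = 27; e = 25 − 27 = -2
x=8: ŷ = 3 + 4·8 = 35; e = 37 − 35 = 2
x=11: ŷ = 3 + 4·11 = 47; e = 45 − 47 = -2
Largest |e| is 6 at x = 1, residual -6.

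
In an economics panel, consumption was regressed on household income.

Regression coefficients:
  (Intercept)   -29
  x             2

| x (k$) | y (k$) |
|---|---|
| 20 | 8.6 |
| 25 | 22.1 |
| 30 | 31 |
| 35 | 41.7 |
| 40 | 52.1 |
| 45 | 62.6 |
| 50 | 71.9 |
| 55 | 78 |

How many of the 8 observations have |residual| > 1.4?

x=20: ŷ = -29 + 2·20 = 11; e = 8.6 − 11 = -2.4
x=25: ŷ = -29 + 2·25 = 21; e = 22.1 − 21 = 1.1
x=30: ŷ = -29 + 2·30 = 31; e = 31 − 31 = 0
x=35: ŷ = -29 + 2·35 = 41; e = 41.7 − 41 = 0.7
x=40: ŷ = -29 + 2·40 = 51; e = 52.1 − 51 = 1.1
x=45: ŷ = -29 + 2·45 = 61; e = 62.6 − 61 = 1.6
x=50: ŷ = -29 + 2·50 = 71; e = 71.9 − 71 = 0.9
x=55: ŷ = -29 + 2·55 = 81; e = 78 − 81 = -3
|e| > 1.4: x=20 (|e|=2.4), x=45 (|e|=1.6), x=55 (|e|=3) → 3

3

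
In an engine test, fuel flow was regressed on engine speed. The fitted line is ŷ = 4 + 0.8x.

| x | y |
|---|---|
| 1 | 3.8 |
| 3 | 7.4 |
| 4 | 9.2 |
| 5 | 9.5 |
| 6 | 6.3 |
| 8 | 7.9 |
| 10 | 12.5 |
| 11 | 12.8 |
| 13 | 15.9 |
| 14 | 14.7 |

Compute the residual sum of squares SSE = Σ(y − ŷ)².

SSE = 23.5

x=1: ŷ = 4 + 0.8·1 = 4.8; r = 3.8 − 4.8 = -1
x=3: ŷ = 4 + 0.8·3 = 6.4; r = 7.4 − 6.4 = 1
x=4: ŷ = 4 + 0.8·4 = 7.2; r = 9.2 − 7.2 = 2
x=5: ŷ = 4 + 0.8·5 = 8; r = 9.5 − 8 = 1.5
x=6: ŷ = 4 + 0.8·6 = 8.8; r = 6.3 − 8.8 = -2.5
x=8: ŷ = 4 + 0.8·8 = 10.4; r = 7.9 − 10.4 = -2.5
x=10: ŷ = 4 + 0.8·10 = 12; r = 12.5 − 12 = 0.5
x=11: ŷ = 4 + 0.8·11 = 12.8; r = 12.8 − 12.8 = 0
x=13: ŷ = 4 + 0.8·13 = 14.4; r = 15.9 − 14.4 = 1.5
x=14: ŷ = 4 + 0.8·14 = 15.2; r = 14.7 − 15.2 = -0.5
SSE = 1 + 1 + 4 + 2.25 + 6.25 + 6.25 + 0.25 + 0 + 2.25 + 0.25 = 23.5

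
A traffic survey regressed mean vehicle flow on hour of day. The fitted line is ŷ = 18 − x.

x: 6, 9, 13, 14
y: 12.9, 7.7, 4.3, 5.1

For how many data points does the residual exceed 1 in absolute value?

2

x=6: ŷ = 18 − 6 = 12; r = 12.9 − 12 = 0.9
x=9: ŷ = 18 − 9 = 9; r = 7.7 − 9 = -1.3
x=13: ŷ = 18 − 13 = 5; r = 4.3 − 5 = -0.7
x=14: ŷ = 18 − 14 = 4; r = 5.1 − 4 = 1.1
|r| > 1: x=9 (|r|=1.3), x=14 (|r|=1.1) → 2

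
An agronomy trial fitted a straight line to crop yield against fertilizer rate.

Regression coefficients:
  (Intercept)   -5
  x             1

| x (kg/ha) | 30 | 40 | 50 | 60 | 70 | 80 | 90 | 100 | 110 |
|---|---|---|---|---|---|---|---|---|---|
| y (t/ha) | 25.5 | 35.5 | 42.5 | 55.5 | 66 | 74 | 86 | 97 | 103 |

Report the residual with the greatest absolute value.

e = -2.5

x=30: ŷ = -5 + 30 = 25; e = 25.5 − 25 = 0.5
x=40: ŷ = -5 + 40 = 35; e = 35.5 − 35 = 0.5
x=50: ŷ = -5 + 50 = 45; e = 42.5 − 45 = -2.5
x=60: ŷ = -5 + 60 = 55; e = 55.5 − 55 = 0.5
x=70: ŷ = -5 + 70 = 65; e = 66 − 65 = 1
x=80: ŷ = -5 + 80 = 75; e = 74 − 75 = -1
x=90: ŷ = -5 + 90 = 85; e = 86 − 85 = 1
x=100: ŷ = -5 + 100 = 95; e = 97 − 95 = 2
x=110: ŷ = -5 + 110 = 105; e = 103 − 105 = -2
Largest |e| is 2.5 at x = 50, residual -2.5.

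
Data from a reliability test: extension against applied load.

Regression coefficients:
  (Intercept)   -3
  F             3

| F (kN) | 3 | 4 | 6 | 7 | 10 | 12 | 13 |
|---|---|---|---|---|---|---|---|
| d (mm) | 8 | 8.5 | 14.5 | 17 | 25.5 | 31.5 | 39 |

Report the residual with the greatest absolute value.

e = 3

F=3: ŷ = -3 + 3·3 = 6; e = 8 − 6 = 2
F=4: ŷ = -3 + 3·4 = 9; e = 8.5 − 9 = -0.5
F=6: ŷ = -3 + 3·6 = 15; e = 14.5 − 15 = -0.5
F=7: ŷ = -3 + 3·7 = 18; e = 17 − 18 = -1
F=10: ŷ = -3 + 3·10 = 27; e = 25.5 − 27 = -1.5
F=12: ŷ = -3 + 3·12 = 33; e = 31.5 − 33 = -1.5
F=13: ŷ = -3 + 3·13 = 36; e = 39 − 36 = 3
Largest |e| is 3 at F = 13, residual 3.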